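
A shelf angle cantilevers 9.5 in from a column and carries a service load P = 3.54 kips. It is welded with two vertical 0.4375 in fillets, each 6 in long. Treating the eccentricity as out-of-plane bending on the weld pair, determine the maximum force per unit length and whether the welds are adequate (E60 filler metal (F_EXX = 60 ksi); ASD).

L_w = 2 × 6 = 12 in; section modulus (unit throat) S = 2 × L²/6 = 12 in².
Direct shear f_v = P/L_w = 3.54/12 = 0.295 kip/in.
Moment M = P × e = 3.54 × 9.5 = 33.63 kip·in; bending f_b = M/S = 2.803 kip/in.
f_max = √(f_v² + f_b²) = √(0.295² + 2.803²) = 2.818 kip/in.
r_n/Ω = (1/2.0) × 0.6 × 60 × (0.707 × 0.4375) = 5.568 kip/in → adequate.

f_max ≈ 2.82 kip/in; adequate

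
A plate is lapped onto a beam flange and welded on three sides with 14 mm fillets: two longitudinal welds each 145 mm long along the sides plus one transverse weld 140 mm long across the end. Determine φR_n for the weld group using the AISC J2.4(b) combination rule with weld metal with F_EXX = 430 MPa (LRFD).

t_e = 0.707 × 14 = 9.898 mm.
R_nwl = 0.6 × 430 × 9.898 × 290 × 10⁻³ = 740.6 kN (longitudinal, 2 welds).
R_nwt = 0.6 × 430 × 9.898 × 140 × 10⁻³ = 357.5 kN (transverse, base value).
(i) R_nwl + R_nwt = 1098 kN; (ii) 0.85 R_nwl + 1.5 R_nwt = 1166 kN.
R_n = max = 1166 kN [governs: (ii)]; φR_n = 874.3 kN.

φR_n ≈ 874 kN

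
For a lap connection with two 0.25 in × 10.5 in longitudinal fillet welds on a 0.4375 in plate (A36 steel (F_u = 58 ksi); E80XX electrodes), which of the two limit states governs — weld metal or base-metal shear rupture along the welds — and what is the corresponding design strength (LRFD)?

E80XX → F_EXX = 80 ksi.
t_e = 0.707 × 0.25 = 0.1767 in; L = 21 in.
Weld metal: φR_n = 0.75 × 0.6 × 80 × 0.1767 × 21 = 133.6 kip.
Base metal (shear rupture): φR_n = 0.75 × 0.6 × 58 × 0.4375 × 21 = 239.8 kip.
Governing: weld metal.

φR_n ≈ 134 kip (weld metal governs)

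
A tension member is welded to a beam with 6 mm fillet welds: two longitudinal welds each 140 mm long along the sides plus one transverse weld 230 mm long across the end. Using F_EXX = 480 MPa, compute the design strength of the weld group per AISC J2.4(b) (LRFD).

t_e = 0.707 × 6 = 4.242 mm.
R_nwl = 0.6 × 480 × 4.242 × 280 × 10⁻³ = 342.1 kN (longitudinal, 2 welds).
R_nwt = 0.6 × 480 × 4.242 × 230 × 10⁻³ = 281 kN (transverse, base value).
(i) R_nwl + R_nwt = 623.1 kN; (ii) 0.85 R_nwl + 1.5 R_nwt = 712.2 kN.
R_n = max = 712.2 kN [governs: (ii)]; φR_n = 534.2 kN.

φR_n ≈ 534 kN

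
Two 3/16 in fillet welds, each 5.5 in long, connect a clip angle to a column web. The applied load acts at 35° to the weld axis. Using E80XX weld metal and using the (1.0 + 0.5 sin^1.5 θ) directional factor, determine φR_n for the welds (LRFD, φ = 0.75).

E80XX → F_EXX = 80 ksi.
t_e = 0.707 × 0.1875 = 0.1326 in; A_we = 0.1326 × 11 = 1.458 in².
Directional factor: 1.0 + 0.5 sin^1.5(35°) = 1.217.
F_nw = 0.6 × 80 × 1.217 = 58.43 ksi.
φR_n = 0.75 × 58.43 × 1.458 = 63.9 kips.

φR_n ≈ 63.9 kips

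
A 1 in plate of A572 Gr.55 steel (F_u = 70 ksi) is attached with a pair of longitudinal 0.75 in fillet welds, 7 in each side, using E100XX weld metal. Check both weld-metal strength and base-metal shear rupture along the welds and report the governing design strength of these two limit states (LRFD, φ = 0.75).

φR_n ≈ 334 kip (weld metal governs)

E100XX → F_EXX = 100 ksi.
t_e = 0.707 × 0.75 = 0.5302 in; L = 14 in.
Weld metal: φR_n = 0.75 × 0.6 × 100 × 0.5302 × 14 = 334.1 kip.
Base metal (shear rupture): φR_n = 0.75 × 0.6 × 70 × 1 × 14 = 441 kip.
Governing: weld metal.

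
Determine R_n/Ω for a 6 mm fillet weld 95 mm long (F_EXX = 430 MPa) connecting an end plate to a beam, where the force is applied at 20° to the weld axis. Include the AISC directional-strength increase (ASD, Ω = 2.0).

R_n/Ω ≈ 57.2 kN

t_e = 0.707 × 6 = 4.242 mm; A_we = 4.242 × 95 = 403 mm².
Directional factor: 1.0 + 0.5 sin^1.5(20°) = 1.1.
F_nw = 0.6 × 430 × 1.1 = 283.8 MPa.
R_n/Ω = (283.8 × 403) / 2.0 × 10⁻³ = 57.18 kN.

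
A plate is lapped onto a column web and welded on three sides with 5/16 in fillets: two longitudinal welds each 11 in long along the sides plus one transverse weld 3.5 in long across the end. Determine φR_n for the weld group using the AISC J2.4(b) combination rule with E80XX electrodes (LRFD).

φR_n ≈ 203 kips

E80XX → F_EXX = 80 ksi.
t_e = 0.707 × 0.3125 = 0.2209 in.
R_nwl = 0.6 × 80 × 0.2209 × 22 = 233.3 kips (longitudinal, 2 welds).
R_nwt = 0.6 × 80 × 0.2209 × 3.5 = 37.12 kips (transverse, base value).
(i) R_nwl + R_nwt = 270.4 kips; (ii) 0.85 R_nwl + 1.5 R_nwt = 254 kips.
R_n = max = 270.4 kips [governs: (i)]; φR_n = 202.8 kips.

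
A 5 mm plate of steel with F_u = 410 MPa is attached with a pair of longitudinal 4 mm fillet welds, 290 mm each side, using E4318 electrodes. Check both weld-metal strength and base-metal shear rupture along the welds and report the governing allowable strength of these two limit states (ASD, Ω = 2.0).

R_n/Ω ≈ 212 kN (weld metal governs)

E43XX → F_EXX = 430 MPa.
t_e = 0.707 × 4 = 2.828 mm; L = 580 mm.
Weld metal: R_n/Ω = (1/2.0) × 0.6 × 430 × 2.828 × 580 × 10⁻³ = 211.6 kN.
Base metal (shear rupture): R_n/Ω = (1/2.0) × 0.6 × 410 × 5 × 580 × 10⁻³ = 356.7 kN.
Governing: weld metal.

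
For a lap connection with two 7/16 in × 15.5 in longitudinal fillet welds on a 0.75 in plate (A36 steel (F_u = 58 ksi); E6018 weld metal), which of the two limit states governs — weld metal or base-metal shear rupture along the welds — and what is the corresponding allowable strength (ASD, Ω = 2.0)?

R_n/Ω ≈ 173 kips (weld metal governs)

E60XX → F_EXX = 60 ksi.
t_e = 0.707 × 0.4375 = 0.3093 in; L = 31 in.
Weld metal: R_n/Ω = (1/2.0) × 0.6 × 60 × 0.3093 × 31 = 172.6 kips.
Base metal (shear rupture): R_n/Ω = (1/2.0) × 0.6 × 58 × 0.75 × 31 = 404.5 kips.
Governing: weld metal.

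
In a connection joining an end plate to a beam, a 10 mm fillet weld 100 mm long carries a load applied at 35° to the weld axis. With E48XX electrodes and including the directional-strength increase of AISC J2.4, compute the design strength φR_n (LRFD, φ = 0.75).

E48XX → F_EXX = 480 MPa.
t_e = 0.707 × 10 = 7.07 mm; A_we = 7.07 × 100 = 707 mm².
Directional factor: 1.0 + 0.5 sin^1.5(35°) = 1.217.
F_nw = 0.6 × 480 × 1.217 = 350.6 MPa.
φR_n = 0.75 × 350.6 × 707 × 10⁻³ = 185.9 kN.

φR_n ≈ 186 kN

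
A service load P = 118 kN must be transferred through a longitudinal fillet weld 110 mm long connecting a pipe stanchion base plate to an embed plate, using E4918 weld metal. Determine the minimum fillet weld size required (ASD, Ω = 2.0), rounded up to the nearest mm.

E49XX → F_EXX = 490 MPa.
Total weld length L = 110 mm.
Required throat t_e = P × Ω / (0.6 F_EXX × L) = 118 × 2.0 / (0.6 × 490 × 110 × 10⁻³) = 7.297 mm.
Required leg w = t_e / 0.707 = 10.32 mm → use 11 mm.

w = 11 mm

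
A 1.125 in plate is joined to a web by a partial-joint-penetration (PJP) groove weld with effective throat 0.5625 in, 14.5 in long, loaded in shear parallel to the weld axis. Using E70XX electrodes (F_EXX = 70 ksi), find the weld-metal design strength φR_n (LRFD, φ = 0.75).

Effective throat (given) t_e = 0.5625 in.
A_we = 0.5625 × 14.5 = 8.156 in².
F_nw = 0.6 F_EXX = 42 ksi.
φR_n = 0.75 × 42 × 8.156 = 256.9 kip.

φR_n ≈ 257 kip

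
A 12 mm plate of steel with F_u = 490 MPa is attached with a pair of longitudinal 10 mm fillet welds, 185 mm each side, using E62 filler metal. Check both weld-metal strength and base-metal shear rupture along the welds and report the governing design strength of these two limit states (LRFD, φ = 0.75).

φR_n ≈ 730 kN (weld metal governs)

E62XX → F_EXX = 620 MPa.
t_e = 0.707 × 10 = 7.07 mm; L = 370 mm.
Weld metal: φR_n = 0.75 × 0.6 × 620 × 7.07 × 370 × 10⁻³ = 729.8 kN.
Base metal (shear rupture): φR_n = 0.75 × 0.6 × 490 × 12 × 370 × 10⁻³ = 979 kN.
Governing: weld metal.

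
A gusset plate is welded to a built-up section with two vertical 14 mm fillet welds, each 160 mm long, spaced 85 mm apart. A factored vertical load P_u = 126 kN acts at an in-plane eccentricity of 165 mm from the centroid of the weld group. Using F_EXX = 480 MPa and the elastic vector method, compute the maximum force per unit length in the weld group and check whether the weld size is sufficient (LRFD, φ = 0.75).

Total weld length L_w = 320 mm. Treat welds as unit-width lines.
Polar moment about centroid: J = 2[d³/12 + d(b/2)²] = 2[160³/12 + 160×42.5²] = 1261000 mm³.
Direct shear f_v = P/L_w = 126×10³ / 320 = 393.8 N/mm (vertical).
Torsion M = P·e = 126×10³ × 165 = 20790000 N·mm.
Critical point at (x, y) = (42.5, 80) from centroid. f_tx = M·y/J = 1319 N/mm; f_ty = M·x/J = 700.9 N/mm.
Resultant f_max = √[f_tx² + (f_v + f_ty)²] = √[1319² + (393.8 + 700.9)²] = 1714 N/mm.
Capacity per unit length: φr_n = 0.75 × 0.6 × 480 × (0.707 × 14) = 2138 N/mm.
1714 ≤ 2138 → adequate.

f_max ≈ 1710 N/mm; adequate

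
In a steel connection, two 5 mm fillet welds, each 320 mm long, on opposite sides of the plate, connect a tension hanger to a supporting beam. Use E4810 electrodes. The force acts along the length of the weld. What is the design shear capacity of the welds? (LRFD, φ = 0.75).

φR_n ≈ 489 kN

E48XX → F_EXX = 480 MPa.
Effective throat t_e = 0.707 × 5 = 3.535 mm.
Total length L = 640 mm; A_we = 3.535 × 640 = 2262 mm².
F_nw = 0.6 F_EXX = 0.6 × 480 = 288 MPa.
φR_n = 0.75 × 288 × 2262 × 10⁻³ = 488.7 kN.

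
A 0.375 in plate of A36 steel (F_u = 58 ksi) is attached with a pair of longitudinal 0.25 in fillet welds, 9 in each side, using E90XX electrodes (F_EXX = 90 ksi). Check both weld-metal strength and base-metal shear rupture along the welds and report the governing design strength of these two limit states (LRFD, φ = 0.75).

t_e = 0.707 × 0.25 = 0.1767 in; L = 18 in.
Weld metal: φR_n = 0.75 × 0.6 × 90 × 0.1767 × 18 = 128.9 kips.
Base metal (shear rupture): φR_n = 0.75 × 0.6 × 58 × 0.375 × 18 = 176.2 kips.
Governing: weld metal.

φR_n ≈ 129 kips (weld metal governs)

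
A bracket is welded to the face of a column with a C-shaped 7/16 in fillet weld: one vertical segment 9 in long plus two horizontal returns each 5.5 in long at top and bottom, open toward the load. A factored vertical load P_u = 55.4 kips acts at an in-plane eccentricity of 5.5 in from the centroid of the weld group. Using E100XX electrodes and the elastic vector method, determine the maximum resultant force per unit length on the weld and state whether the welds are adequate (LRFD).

E100XX → F_EXX = 100 ksi.
Total weld length L_w = 20 in. Treat welds as unit-width lines.
Centroid: x̄ = 2×5.5×2.75 / 20 = 1.512 in from the vertical weld.
Polar moment about centroid: J = I_x + I_y = [9³/12 + 2×5.5×4.5²] + [9×1.512² + 2(5.5³/12 + 5.5×1.238²)] = 348.7 in³.
Direct shear f_v = P/L_w = 55.4 / 20 = 2.77 kip/in (vertical).
Torsion M = P·e = 55.4 × 5.5 = 304.7 kip·in.
Critical point at (x, y) = (3.987, 4.5) from centroid. f_tx = M·y/J = 3.933 kip/in; f_ty = M·x/J = 3.485 kip/in.
Resultant f_max = √[f_tx² + (f_v + f_ty)²] = √[3.933² + (2.77 + 3.485)²] = 7.388 kip/in.
Capacity per unit length: φr_n = 0.75 × 0.6 × 100 × (0.707 × 0.4375) = 13.92 kip/in.
7.388 ≤ 13.92 → adequate.

f_max ≈ 7.39 kip/in; adequate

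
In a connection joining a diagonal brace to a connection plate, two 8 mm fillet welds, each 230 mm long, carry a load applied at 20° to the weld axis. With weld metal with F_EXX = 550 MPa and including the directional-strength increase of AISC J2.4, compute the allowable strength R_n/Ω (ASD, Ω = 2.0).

R_n/Ω ≈ 472 kN

t_e = 0.707 × 8 = 5.656 mm; A_we = 5.656 × 460 = 2602 mm².
Directional factor: 1.0 + 0.5 sin^1.5(20°) = 1.1.
F_nw = 0.6 × 550 × 1.1 = 363 MPa.
R_n/Ω = (363 × 2602) / 2.0 × 10⁻³ = 472.2 kN.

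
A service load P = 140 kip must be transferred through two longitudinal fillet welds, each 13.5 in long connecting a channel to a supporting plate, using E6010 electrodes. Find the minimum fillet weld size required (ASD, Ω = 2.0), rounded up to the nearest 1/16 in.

w = 7/16 in

E60XX → F_EXX = 60 ksi.
Total weld length L = 27 in.
Required throat t_e = P × Ω / (0.6 F_EXX × L) = 140 × 2.0 / (0.6 × 60 × 27) = 0.2881 in.
Required leg w = t_e / 0.707 = 0.4074 in → use 7/16 in.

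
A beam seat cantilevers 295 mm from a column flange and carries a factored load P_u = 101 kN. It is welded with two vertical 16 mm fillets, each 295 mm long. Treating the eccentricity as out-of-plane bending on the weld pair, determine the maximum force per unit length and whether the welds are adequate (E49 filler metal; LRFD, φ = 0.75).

f_max ≈ 1040 N/mm; adequate

E49XX → F_EXX = 490 MPa.
L_w = 2 × 295 = 590 mm; section modulus (unit throat) S = 2 × L²/6 = 29010 mm².
Direct shear f_v = P/L_w = 101×10³/590 = 171.2 N/mm.
Moment M = P × e = 101×10³ × 295 = 29795000 N·mm; bending f_b = M/S = 1027 N/mm.
f_max = √(f_v² + f_b²) = √(171.2² + 1027²) = 1041 N/mm.
φr_n = 0.75 × 0.6 × 490 × (0.707 × 16) = 2494 N/mm → adequate.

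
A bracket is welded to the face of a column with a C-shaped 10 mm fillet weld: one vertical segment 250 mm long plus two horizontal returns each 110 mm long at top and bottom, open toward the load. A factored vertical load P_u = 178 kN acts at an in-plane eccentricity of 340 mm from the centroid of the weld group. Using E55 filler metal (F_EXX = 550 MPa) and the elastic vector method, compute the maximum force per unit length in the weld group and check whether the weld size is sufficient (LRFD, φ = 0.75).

f_max ≈ 1950 N/mm; NOT adequate

Total weld length L_w = 470 mm. Treat welds as unit-width lines.
Centroid: x̄ = 2×110×55 / 470 = 25.74 mm from the vertical weld.
Polar moment about centroid: J = I_x + I_y = [250³/12 + 2×110×125²] + [250×25.74² + 2(110³/12 + 110×29.26²)] = 5315000 mm³.
Direct shear f_v = P/L_w = 178×10³ / 470 = 378.7 N/mm (vertical).
Torsion M = P·e = 178×10³ × 340 = 60520000 N·mm.
Critical point at (x, y) = (84.26, 125) from centroid. f_tx = M·y/J = 1423 N/mm; f_ty = M·x/J = 959.3 N/mm.
Resultant f_max = √[f_tx² + (f_v + f_ty)²] = √[1423² + (378.7 + 959.3)²] = 1953 N/mm.
Capacity per unit length: φr_n = 0.75 × 0.6 × 550 × (0.707 × 10) = 1750 N/mm.
1953 > 1750 → NOT adequate.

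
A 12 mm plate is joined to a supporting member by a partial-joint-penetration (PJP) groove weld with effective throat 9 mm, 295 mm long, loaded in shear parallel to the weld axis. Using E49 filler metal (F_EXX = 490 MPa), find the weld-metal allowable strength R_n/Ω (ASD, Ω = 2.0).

Effective throat (given) t_e = 9 mm.
A_we = 9 × 295 = 2655 mm².
F_nw = 0.6 F_EXX = 294 MPa.
R_n/Ω = (294 × 2655) / 2.0 × 10⁻³ = 390.3 kN.

R_n/Ω ≈ 390 kN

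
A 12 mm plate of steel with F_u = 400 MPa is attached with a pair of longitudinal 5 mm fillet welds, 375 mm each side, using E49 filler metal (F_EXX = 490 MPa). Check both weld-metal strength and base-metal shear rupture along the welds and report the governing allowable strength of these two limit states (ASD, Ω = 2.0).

t_e = 0.707 × 5 = 3.535 mm; L = 750 mm.
Weld metal: R_n/Ω = (1/2.0) × 0.6 × 490 × 3.535 × 750 × 10⁻³ = 389.7 kN.
Base metal (shear rupture): R_n/Ω = (1/2.0) × 0.6 × 400 × 12 × 750 × 10⁻³ = 1080 kN.
Governing: weld metal.

R_n/Ω ≈ 390 kN (weld metal governs)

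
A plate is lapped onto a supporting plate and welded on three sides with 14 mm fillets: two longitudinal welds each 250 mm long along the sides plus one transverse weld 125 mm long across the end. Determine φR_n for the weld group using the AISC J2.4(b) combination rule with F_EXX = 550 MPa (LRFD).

t_e = 0.707 × 14 = 9.898 mm.
R_nwl = 0.6 × 550 × 9.898 × 500 × 10⁻³ = 1633 kN (longitudinal, 2 welds).
R_nwt = 0.6 × 550 × 9.898 × 125 × 10⁻³ = 408.3 kN (transverse, base value).
(i) R_nwl + R_nwt = 2041 kN; (ii) 0.85 R_nwl + 1.5 R_nwt = 2001 kN.
R_n = max = 2041 kN [governs: (i)]; φR_n = 1531 kN.

φR_n ≈ 1530 kN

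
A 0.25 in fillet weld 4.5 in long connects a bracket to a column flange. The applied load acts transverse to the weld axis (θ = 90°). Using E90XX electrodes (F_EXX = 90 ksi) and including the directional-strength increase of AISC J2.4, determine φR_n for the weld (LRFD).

t_e = 0.707 × 0.25 = 0.1767 in; A_we = 0.1767 × 4.5 = 0.7954 in².
Directional factor: 1.0 + 0.5 sin^1.5(90°) = 1.5.
F_nw = 0.6 × 90 × 1.5 = 81 ksi.
φR_n = 0.75 × 81 × 0.7954 = 48.32 kip.

φR_n ≈ 48.3 kip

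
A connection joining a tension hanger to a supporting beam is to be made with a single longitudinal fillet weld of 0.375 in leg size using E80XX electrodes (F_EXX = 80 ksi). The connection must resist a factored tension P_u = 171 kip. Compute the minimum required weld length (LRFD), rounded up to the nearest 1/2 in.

L = 18 in

Throat t_e = 0.707 × 0.375 = 0.2651 in.
φr_n = 0.75 × 0.6 × 80 × 0.2651 = 9.544 kip/in.
L_req = P_u / φr_n = 171 / 9.544 = 17.92 in total.
Round up → use L = 18 in.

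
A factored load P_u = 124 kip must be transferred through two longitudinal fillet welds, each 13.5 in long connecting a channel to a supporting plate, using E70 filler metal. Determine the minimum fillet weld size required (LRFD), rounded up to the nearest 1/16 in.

w = 1/4 in

E70XX → F_EXX = 70 ksi.
Total weld length L = 27 in.
Required throat t_e = P_u / (φ × 0.6 F_EXX × L) = 124 / (0.75 × 0.6 × 70 × 27) = 0.1458 in.
Required leg w = t_e / 0.707 = 0.2062 in → use 1/4 in.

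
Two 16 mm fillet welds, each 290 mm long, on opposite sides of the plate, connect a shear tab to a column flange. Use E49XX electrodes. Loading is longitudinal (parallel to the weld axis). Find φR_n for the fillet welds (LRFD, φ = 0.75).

E49XX → F_EXX = 490 MPa.
Effective throat t_e = 0.707 × 16 = 11.31 mm.
Total length L = 580 mm; A_we = 11.31 × 580 = 6561 mm².
F_nw = 0.6 F_EXX = 0.6 × 490 = 294 MPa.
φR_n = 0.75 × 294 × 6561 × 10⁻³ = 1447 kN.

φR_n ≈ 1450 kN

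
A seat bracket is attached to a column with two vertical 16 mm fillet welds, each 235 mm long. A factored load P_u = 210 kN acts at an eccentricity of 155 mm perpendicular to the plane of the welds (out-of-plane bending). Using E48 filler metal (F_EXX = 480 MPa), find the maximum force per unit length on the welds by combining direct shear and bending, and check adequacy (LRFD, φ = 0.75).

f_max ≈ 1820 N/mm; adequate

L_w = 2 × 235 = 470 mm; section modulus (unit throat) S = 2 × L²/6 = 18410 mm².
Direct shear f_v = P/L_w = 210×10³/470 = 446.8 N/mm.
Moment M = P × e = 210×10³ × 155 = 32550000 N·mm; bending f_b = M/S = 1768 N/mm.
f_max = √(f_v² + f_b²) = √(446.8² + 1768²) = 1824 N/mm.
φr_n = 0.75 × 0.6 × 480 × (0.707 × 16) = 2443 N/mm → adequate.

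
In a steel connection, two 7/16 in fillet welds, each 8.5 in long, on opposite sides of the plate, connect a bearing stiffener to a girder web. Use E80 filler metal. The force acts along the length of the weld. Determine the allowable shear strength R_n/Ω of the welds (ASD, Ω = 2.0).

E80XX → F_EXX = 80 ksi.
Effective throat t_e = 0.707 × 0.4375 = 0.3093 in.
Total length L = 17 in; A_we = 0.3093 × 17 = 5.258 in².
F_nw = 0.6 F_EXX = 0.6 × 80 = 48 ksi.
R_n = 48 × 5.258 = 252.4 kip; R_n/Ω = 252.4/2.0 = 126.2 kip.

R_n/Ω ≈ 126 kip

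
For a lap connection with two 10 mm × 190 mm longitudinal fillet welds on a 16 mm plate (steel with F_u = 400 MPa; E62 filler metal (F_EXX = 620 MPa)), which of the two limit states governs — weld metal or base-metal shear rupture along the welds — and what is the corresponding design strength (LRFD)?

φR_n ≈ 750 kN (weld metal governs)

t_e = 0.707 × 10 = 7.07 mm; L = 380 mm.
Weld metal: φR_n = 0.75 × 0.6 × 620 × 7.07 × 380 × 10⁻³ = 749.6 kN.
Base metal (shear rupture): φR_n = 0.75 × 0.6 × 400 × 16 × 380 × 10⁻³ = 1094 kN.
Governing: weld metal.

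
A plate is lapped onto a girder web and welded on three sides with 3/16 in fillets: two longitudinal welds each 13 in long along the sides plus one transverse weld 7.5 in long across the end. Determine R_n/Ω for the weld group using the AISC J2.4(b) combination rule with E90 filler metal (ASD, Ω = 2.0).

E90XX → F_EXX = 90 ksi.
t_e = 0.707 × 0.1875 = 0.1326 in.
R_nwl = 0.6 × 90 × 0.1326 × 26 = 186.1 kip (longitudinal, 2 welds).
R_nwt = 0.6 × 90 × 0.1326 × 7.5 = 53.69 kip (transverse, base value).
(i) R_nwl + R_nwt = 239.8 kip; (ii) 0.85 R_nwl + 1.5 R_nwt = 238.7 kip.
R_n = max = 239.8 kip [governs: (i)]; R_n/Ω = 119.9 kip.

R_n/Ω ≈ 120 kip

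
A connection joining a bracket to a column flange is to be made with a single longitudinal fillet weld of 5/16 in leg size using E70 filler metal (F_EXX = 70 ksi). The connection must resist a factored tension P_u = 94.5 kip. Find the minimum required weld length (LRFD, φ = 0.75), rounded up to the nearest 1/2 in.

Throat t_e = 0.707 × 0.3125 = 0.2209 in.
φr_n = 0.75 × 0.6 × 70 × 0.2209 = 6.96 kip/in.
L_req = P_u / φr_n = 94.5 / 6.96 = 13.58 in total.
Round up → use L = 14 in.

L = 14 in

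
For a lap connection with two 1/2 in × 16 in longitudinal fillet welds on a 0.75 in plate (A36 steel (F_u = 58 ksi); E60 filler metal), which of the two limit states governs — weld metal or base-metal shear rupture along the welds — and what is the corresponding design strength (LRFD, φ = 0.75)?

φR_n ≈ 305 kips (weld metal governs)

E60XX → F_EXX = 60 ksi.
t_e = 0.707 × 0.5 = 0.3535 in; L = 32 in.
Weld metal: φR_n = 0.75 × 0.6 × 60 × 0.3535 × 32 = 305.4 kips.
Base metal (shear rupture): φR_n = 0.75 × 0.6 × 58 × 0.75 × 32 = 626.4 kips.
Governing: weld metal.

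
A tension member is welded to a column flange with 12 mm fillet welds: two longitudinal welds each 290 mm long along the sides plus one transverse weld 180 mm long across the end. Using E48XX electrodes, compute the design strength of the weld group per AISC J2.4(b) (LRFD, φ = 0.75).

E48XX → F_EXX = 480 MPa.
t_e = 0.707 × 12 = 8.484 mm.
R_nwl = 0.6 × 480 × 8.484 × 580 × 10⁻³ = 1417 kN (longitudinal, 2 welds).
R_nwt = 0.6 × 480 × 8.484 × 180 × 10⁻³ = 439.8 kN (transverse, base value).
(i) R_nwl + R_nwt = 1857 kN; (ii) 0.85 R_nwl + 1.5 R_nwt = 1864 kN.
R_n = max = 1864 kN [governs: (ii)]; φR_n = 1398 kN.

φR_n ≈ 1400 kN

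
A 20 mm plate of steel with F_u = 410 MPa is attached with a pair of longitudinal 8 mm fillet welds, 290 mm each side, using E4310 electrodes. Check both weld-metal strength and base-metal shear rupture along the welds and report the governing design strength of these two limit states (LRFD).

E43XX → F_EXX = 430 MPa.
t_e = 0.707 × 8 = 5.656 mm; L = 580 mm.
Weld metal: φR_n = 0.75 × 0.6 × 430 × 5.656 × 580 × 10⁻³ = 634.8 kN.
Base metal (shear rupture): φR_n = 0.75 × 0.6 × 410 × 20 × 580 × 10⁻³ = 2140 kN.
Governing: weld metal.

φR_n ≈ 635 kN (weld metal governs)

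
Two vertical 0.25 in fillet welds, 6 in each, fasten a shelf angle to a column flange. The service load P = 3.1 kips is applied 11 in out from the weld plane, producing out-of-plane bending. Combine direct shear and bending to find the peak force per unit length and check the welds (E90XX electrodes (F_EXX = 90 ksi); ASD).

f_max ≈ 2.85 kip/in; adequate

L_w = 2 × 6 = 12 in; section modulus (unit throat) S = 2 × L²/6 = 12 in².
Direct shear f_v = P/L_w = 3.1/12 = 0.2583 kip/in.
Moment M = P × e = 3.1 × 11 = 34.1 kip·in; bending f_b = M/S = 2.842 kip/in.
f_max = √(f_v² + f_b²) = √(0.2583² + 2.842²) = 2.853 kip/in.
r_n/Ω = (1/2.0) × 0.6 × 90 × (0.707 × 0.25) = 4.772 kip/in → adequate.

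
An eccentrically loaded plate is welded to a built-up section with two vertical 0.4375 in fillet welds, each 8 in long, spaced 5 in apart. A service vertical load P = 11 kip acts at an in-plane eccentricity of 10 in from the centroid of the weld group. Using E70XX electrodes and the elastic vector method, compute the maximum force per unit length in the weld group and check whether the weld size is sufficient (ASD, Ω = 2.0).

f_max ≈ 3.22 kip/in; adequate

E70XX → F_EXX = 70 ksi.
Total weld length L_w = 16 in. Treat welds as unit-width lines.
Polar moment about centroid: J = 2[d³/12 + d(b/2)²] = 2[8³/12 + 8×2.5²] = 185.3 in³.
Direct shear f_v = P/L_w = 11 / 16 = 0.6875 kip/in (vertical).
Torsion M = P·e = 11 × 10 = 110 kip·in.
Critical point at (x, y) = (2.5, 4) from centroid. f_tx = M·y/J = 2.374 kip/in; f_ty = M·x/J = 1.484 kip/in.
Resultant f_max = √[f_tx² + (f_v + f_ty)²] = √[2.374² + (0.6875 + 1.484)²] = 3.217 kip/in.
Capacity per unit length: r_n/Ω = (1/2.0) × 0.6 × 70 × (0.707 × 0.4375) = 6.496 kip/in.
3.217 ≤ 6.496 → adequate.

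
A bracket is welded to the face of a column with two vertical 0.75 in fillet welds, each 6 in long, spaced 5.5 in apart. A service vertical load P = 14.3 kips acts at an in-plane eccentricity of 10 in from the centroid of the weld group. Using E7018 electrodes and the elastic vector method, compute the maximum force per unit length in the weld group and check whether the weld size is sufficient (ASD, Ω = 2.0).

f_max ≈ 5.47 kip/in; adequate

E70XX → F_EXX = 70 ksi.
Total weld length L_w = 12 in. Treat welds as unit-width lines.
Polar moment about centroid: J = 2[d³/12 + d(b/2)²] = 2[6³/12 + 6×2.75²] = 126.8 in³.
Direct shear f_v = P/L_w = 14.3 / 12 = 1.192 kip/in (vertical).
Torsion M = P·e = 14.3 × 10 = 143 kip·in.
Critical point at (x, y) = (2.75, 3) from centroid. f_tx = M·y/J = 3.385 kip/in; f_ty = M·x/J = 3.103 kip/in.
Resultant f_max = √[f_tx² + (f_v + f_ty)²] = √[3.385² + (1.192 + 3.103)²] = 5.468 kip/in.
Capacity per unit length: r_n/Ω = (1/2.0) × 0.6 × 70 × (0.707 × 0.75) = 11.14 kip/in.
5.468 ≤ 11.14 → adequate.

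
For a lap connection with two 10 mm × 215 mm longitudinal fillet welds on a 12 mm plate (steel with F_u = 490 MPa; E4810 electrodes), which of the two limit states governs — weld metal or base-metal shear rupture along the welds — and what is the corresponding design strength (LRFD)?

E48XX → F_EXX = 480 MPa.
t_e = 0.707 × 10 = 7.07 mm; L = 430 mm.
Weld metal: φR_n = 0.75 × 0.6 × 480 × 7.07 × 430 × 10⁻³ = 656.7 kN.
Base metal (shear rupture): φR_n = 0.75 × 0.6 × 490 × 12 × 430 × 10⁻³ = 1138 kN.
Governing: weld metal.

φR_n ≈ 657 kN (weld metal governs)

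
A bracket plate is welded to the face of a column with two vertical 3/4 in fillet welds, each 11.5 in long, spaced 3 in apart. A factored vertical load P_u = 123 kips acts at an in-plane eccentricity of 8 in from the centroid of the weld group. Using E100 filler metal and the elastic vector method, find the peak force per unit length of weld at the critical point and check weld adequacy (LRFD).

f_max ≈ 21.1 kip/in; adequate

E100XX → F_EXX = 100 ksi.
Total weld length L_w = 23 in. Treat welds as unit-width lines.
Polar moment about centroid: J = 2[d³/12 + d(b/2)²] = 2[11.5³/12 + 11.5×1.5²] = 305.2 in³.
Direct shear f_v = P/L_w = 123 / 23 = 5.348 kip/in (vertical).
Torsion M = P·e = 123 × 8 = 984 kip·in.
Critical point at (x, y) = (1.5, 5.75) from centroid. f_tx = M·y/J = 18.54 kip/in; f_ty = M·x/J = 4.836 kip/in.
Resultant f_max = √[f_tx² + (f_v + f_ty)²] = √[18.54² + (5.348 + 4.836)²] = 21.15 kip/in.
Capacity per unit length: φr_n = 0.75 × 0.6 × 100 × (0.707 × 0.75) = 23.86 kip/in.
21.15 ≤ 23.86 → adequate.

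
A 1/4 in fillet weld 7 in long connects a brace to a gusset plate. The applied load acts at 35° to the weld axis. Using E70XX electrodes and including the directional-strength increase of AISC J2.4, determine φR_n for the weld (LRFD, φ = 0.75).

φR_n ≈ 47.4 kips

E70XX → F_EXX = 70 ksi.
t_e = 0.707 × 0.25 = 0.1767 in; A_we = 0.1767 × 7 = 1.237 in².
Directional factor: 1.0 + 0.5 sin^1.5(35°) = 1.217.
F_nw = 0.6 × 70 × 1.217 = 51.12 ksi.
φR_n = 0.75 × 51.12 × 1.237 = 47.44 kips.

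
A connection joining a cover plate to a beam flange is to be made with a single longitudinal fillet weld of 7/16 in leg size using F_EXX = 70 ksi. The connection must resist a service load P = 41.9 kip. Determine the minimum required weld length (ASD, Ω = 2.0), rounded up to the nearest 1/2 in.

Throat t_e = 0.707 × 0.4375 = 0.3093 in.
r_n/Ω = (0.6 × 70 × 0.3093) / 2.0 = 6.496 kip/in.
L_req = P / (r_n/Ω) = 41.9 / 6.496 = 6.451 in total.
Round up → use L = 6.5 in.

L = 6.5 in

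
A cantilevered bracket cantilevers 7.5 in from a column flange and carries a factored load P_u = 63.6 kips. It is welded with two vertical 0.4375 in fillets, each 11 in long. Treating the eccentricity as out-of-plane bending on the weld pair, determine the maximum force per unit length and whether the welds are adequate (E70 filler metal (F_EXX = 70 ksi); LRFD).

L_w = 2 × 11 = 22 in; section modulus (unit throat) S = 2 × L²/6 = 40.33 in².
Direct shear f_v = P/L_w = 63.6/22 = 2.891 kip/in.
Moment M = P × e = 63.6 × 7.5 = 477 kip·in; bending f_b = M/S = 11.83 kip/in.
f_max = √(f_v² + f_b²) = √(2.891² + 11.83²) = 12.17 kip/in.
φr_n = 0.75 × 0.6 × 70 × (0.707 × 0.4375) = 9.743 kip/in → NOT adequate.

f_max ≈ 12.2 kip/in; NOT adequate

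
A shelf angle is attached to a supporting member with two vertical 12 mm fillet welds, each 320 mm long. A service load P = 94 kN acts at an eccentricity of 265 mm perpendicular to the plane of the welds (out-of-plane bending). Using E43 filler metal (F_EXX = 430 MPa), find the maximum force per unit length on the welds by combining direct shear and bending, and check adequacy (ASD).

f_max ≈ 744 N/mm; adequate

L_w = 2 × 320 = 640 mm; section modulus (unit throat) S = 2 × L²/6 = 34130 mm².
Direct shear f_v = P/L_w = 94×10³/640 = 146.9 N/mm.
Moment M = P × e = 94×10³ × 265 = 24910000 N·mm; bending f_b = M/S = 729.8 N/mm.
f_max = √(f_v² + f_b²) = √(146.9² + 729.8²) = 744.4 N/mm.
r_n/Ω = (1/2.0) × 0.6 × 430 × (0.707 × 12) = 1094 N/mm → adequate.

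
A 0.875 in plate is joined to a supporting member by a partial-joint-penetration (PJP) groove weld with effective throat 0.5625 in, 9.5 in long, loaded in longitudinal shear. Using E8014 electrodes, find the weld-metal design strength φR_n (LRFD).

E80XX → F_EXX = 80 ksi.
Effective throat (given) t_e = 0.5625 in.
A_we = 0.5625 × 9.5 = 5.344 in².
F_nw = 0.6 F_EXX = 48 ksi.
φR_n = 0.75 × 48 × 5.344 = 192.4 kip.

φR_n ≈ 192 kip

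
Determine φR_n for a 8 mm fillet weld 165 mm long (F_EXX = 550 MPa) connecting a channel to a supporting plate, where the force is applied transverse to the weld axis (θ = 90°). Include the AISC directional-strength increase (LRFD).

t_e = 0.707 × 8 = 5.656 mm; A_we = 5.656 × 165 = 933.2 mm².
Directional factor: 1.0 + 0.5 sin^1.5(90°) = 1.5.
F_nw = 0.6 × 550 × 1.5 = 495 MPa.
φR_n = 0.75 × 495 × 933.2 × 10⁻³ = 346.5 kN.

φR_n ≈ 346 kN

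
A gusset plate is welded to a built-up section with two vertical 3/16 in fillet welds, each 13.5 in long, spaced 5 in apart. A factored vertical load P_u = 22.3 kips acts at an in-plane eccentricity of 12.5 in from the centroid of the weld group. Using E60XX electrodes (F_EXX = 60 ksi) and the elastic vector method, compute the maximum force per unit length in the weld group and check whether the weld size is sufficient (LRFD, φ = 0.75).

Total weld length L_w = 27 in. Treat welds as unit-width lines.
Polar moment about centroid: J = 2[d³/12 + d(b/2)²] = 2[13.5³/12 + 13.5×2.5²] = 578.8 in³.
Direct shear f_v = P/L_w = 22.3 / 27 = 0.8259 kip/in (vertical).
Torsion M = P·e = 22.3 × 12.5 = 278.75 kip·in.
Critical point at (x, y) = (2.5, 6.75) from centroid. f_tx = M·y/J = 3.251 kip/in; f_ty = M·x/J = 1.204 kip/in.
Resultant f_max = √[f_tx² + (f_v + f_ty)²] = √[3.251² + (0.8259 + 1.204)²] = 3.832 kip/in.
Capacity per unit length: φr_n = 0.75 × 0.6 × 60 × (0.707 × 0.1875) = 3.579 kip/in.
3.832 > 3.579 → NOT adequate.

f_max ≈ 3.83 kip/in; NOT adequate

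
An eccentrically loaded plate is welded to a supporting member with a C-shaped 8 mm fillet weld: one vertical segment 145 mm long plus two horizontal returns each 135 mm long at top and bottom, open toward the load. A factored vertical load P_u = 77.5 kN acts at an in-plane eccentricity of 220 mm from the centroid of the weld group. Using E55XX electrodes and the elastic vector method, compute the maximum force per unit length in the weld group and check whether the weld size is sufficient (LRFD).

f_max ≈ 943 N/mm; adequate

E55XX → F_EXX = 550 MPa.
Total weld length L_w = 415 mm. Treat welds as unit-width lines.
Centroid: x̄ = 2×135×67.5 / 415 = 43.92 mm from the vertical weld.
Polar moment about centroid: J = I_x + I_y = [145³/12 + 2×135×72.5²] + [145×43.92² + 2(135³/12 + 135×23.58²)] = 2513000 mm³.
Direct shear f_v = P/L_w = 77.5×10³ / 415 = 186.7 N/mm (vertical).
Torsion M = P·e = 77.5×10³ × 220 = 17050000 N·mm.
Critical point at (x, y) = (91.08, 72.5) from centroid. f_tx = M·y/J = 491.9 N/mm; f_ty = M·x/J = 618 N/mm.
Resultant f_max = √[f_tx² + (f_v + f_ty)²] = √[491.9² + (186.7 + 618)²] = 943.1 N/mm.
Capacity per unit length: φr_n = 0.75 × 0.6 × 550 × (0.707 × 8) = 1400 N/mm.
943.1 ≤ 1400 → adequate.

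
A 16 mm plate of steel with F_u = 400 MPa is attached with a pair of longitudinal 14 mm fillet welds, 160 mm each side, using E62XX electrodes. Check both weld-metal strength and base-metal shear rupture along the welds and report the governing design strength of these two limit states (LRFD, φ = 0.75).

φR_n ≈ 884 kN (weld metal governs)

E62XX → F_EXX = 620 MPa.
t_e = 0.707 × 14 = 9.898 mm; L = 320 mm.
Weld metal: φR_n = 0.75 × 0.6 × 620 × 9.898 × 320 × 10⁻³ = 883.7 kN.
Base metal (shear rupture): φR_n = 0.75 × 0.6 × 400 × 16 × 320 × 10⁻³ = 921.6 kN.
Governing: weld metal.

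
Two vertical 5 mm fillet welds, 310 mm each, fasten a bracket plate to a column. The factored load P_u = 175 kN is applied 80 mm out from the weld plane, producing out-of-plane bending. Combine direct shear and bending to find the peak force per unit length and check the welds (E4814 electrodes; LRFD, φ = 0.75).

f_max ≈ 520 N/mm; adequate

E48XX → F_EXX = 480 MPa.
L_w = 2 × 310 = 620 mm; section modulus (unit throat) S = 2 × L²/6 = 32030 mm².
Direct shear f_v = P/L_w = 175×10³/620 = 282.3 N/mm.
Moment M = P × e = 175×10³ × 80 = 14000000 N·mm; bending f_b = M/S = 437 N/mm.
f_max = √(f_v² + f_b²) = √(282.3² + 437²) = 520.3 N/mm.
φr_n = 0.75 × 0.6 × 480 × (0.707 × 5) = 763.6 N/mm → adequate.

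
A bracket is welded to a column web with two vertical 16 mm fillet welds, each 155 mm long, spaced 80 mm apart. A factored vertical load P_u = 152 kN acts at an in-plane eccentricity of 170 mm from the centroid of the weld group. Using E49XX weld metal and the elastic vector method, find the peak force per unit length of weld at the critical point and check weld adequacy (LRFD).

E49XX → F_EXX = 490 MPa.
Total weld length L_w = 310 mm. Treat welds as unit-width lines.
Polar moment about centroid: J = 2[d³/12 + d(b/2)²] = 2[155³/12 + 155×40²] = 1117000 mm³.
Direct shear f_v = P/L_w = 152×10³ / 310 = 490.3 N/mm (vertical).
Torsion M = P·e = 152×10³ × 170 = 25840000 N·mm.
Critical point at (x, y) = (40, 77.5) from centroid. f_tx = M·y/J = 1793 N/mm; f_ty = M·x/J = 925.6 N/mm.
Resultant f_max = √[f_tx² + (f_v + f_ty)²] = √[1793² + (490.3 + 925.6)²] = 2285 N/mm.
Capacity per unit length: φr_n = 0.75 × 0.6 × 490 × (0.707 × 16) = 2494 N/mm.
2285 ≤ 2494 → adequate.

f_max ≈ 2290 N/mm; adequate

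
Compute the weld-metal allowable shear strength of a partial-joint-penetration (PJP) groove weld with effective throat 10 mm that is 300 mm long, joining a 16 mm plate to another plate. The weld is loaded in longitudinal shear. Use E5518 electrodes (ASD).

R_n/Ω ≈ 495 kN

E55XX → F_EXX = 550 MPa.
Effective throat (given) t_e = 10 mm.
A_we = 10 × 300 = 3000 mm².
F_nw = 0.6 F_EXX = 330 MPa.
R_n/Ω = (330 × 3000) / 2.0 × 10⁻³ = 495 kN.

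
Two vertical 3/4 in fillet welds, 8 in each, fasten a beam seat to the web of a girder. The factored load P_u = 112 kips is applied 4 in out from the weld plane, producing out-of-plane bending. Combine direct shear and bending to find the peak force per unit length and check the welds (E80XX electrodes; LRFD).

E80XX → F_EXX = 80 ksi.
L_w = 2 × 8 = 16 in; section modulus (unit throat) S = 2 × L²/6 = 21.33 in².
Direct shear f_v = P/L_w = 112/16 = 7 kip/in.
Moment M = P × e = 112 × 4 = 448 kip·in; bending f_b = M/S = 21 kip/in.
f_max = √(f_v² + f_b²) = √(7² + 21²) = 22.14 kip/in.
φr_n = 0.75 × 0.6 × 80 × (0.707 × 0.75) = 19.09 kip/in → NOT adequate.

f_max ≈ 22.1 kip/in; NOT adequate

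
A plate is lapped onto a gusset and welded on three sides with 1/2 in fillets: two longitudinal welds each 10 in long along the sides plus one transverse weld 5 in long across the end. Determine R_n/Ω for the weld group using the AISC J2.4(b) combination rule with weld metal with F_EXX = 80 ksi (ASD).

R_n/Ω ≈ 212 kip

t_e = 0.707 × 0.5 = 0.3535 in.
R_nwl = 0.6 × 80 × 0.3535 × 20 = 339.4 kip (longitudinal, 2 welds).
R_nwt = 0.6 × 80 × 0.3535 × 5 = 84.84 kip (transverse, base value).
(i) R_nwl + R_nwt = 424.2 kip; (ii) 0.85 R_nwl + 1.5 R_nwt = 415.7 kip.
R_n = max = 424.2 kip [governs: (i)]; R_n/Ω = 212.1 kip.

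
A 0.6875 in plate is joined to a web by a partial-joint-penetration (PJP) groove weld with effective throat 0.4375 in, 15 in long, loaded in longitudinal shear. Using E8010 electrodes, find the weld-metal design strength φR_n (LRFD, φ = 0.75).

E80XX → F_EXX = 80 ksi.
Effective throat (given) t_e = 0.4375 in.
A_we = 0.4375 × 15 = 6.562 in².
F_nw = 0.6 F_EXX = 48 ksi.
φR_n = 0.75 × 48 × 6.562 = 236.2 kips.

φR_n ≈ 236 kips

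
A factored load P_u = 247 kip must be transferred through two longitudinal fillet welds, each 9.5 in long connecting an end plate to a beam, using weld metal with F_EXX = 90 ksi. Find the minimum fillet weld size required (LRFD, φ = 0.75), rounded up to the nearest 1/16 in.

w = 1/2 in

Total weld length L = 19 in.
Required throat t_e = P_u / (φ × 0.6 F_EXX × L) = 247 / (0.75 × 0.6 × 90 × 19) = 0.321 in.
Required leg w = t_e / 0.707 = 0.454 in → use 1/2 in.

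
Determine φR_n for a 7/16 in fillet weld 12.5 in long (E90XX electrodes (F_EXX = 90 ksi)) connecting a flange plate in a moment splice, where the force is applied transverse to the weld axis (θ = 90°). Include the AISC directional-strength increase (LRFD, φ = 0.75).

φR_n ≈ 235 kip

t_e = 0.707 × 0.4375 = 0.3093 in; A_we = 0.3093 × 12.5 = 3.866 in².
Directional factor: 1.0 + 0.5 sin^1.5(90°) = 1.5.
F_nw = 0.6 × 90 × 1.5 = 81 ksi.
φR_n = 0.75 × 81 × 3.866 = 234.9 kip.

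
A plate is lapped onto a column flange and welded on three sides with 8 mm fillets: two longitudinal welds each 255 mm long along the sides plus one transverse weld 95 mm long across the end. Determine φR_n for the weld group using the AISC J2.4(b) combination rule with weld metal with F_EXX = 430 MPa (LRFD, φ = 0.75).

φR_n ≈ 662 kN

t_e = 0.707 × 8 = 5.656 mm.
R_nwl = 0.6 × 430 × 5.656 × 510 × 10⁻³ = 744.2 kN (longitudinal, 2 welds).
R_nwt = 0.6 × 430 × 5.656 × 95 × 10⁻³ = 138.6 kN (transverse, base value).
(i) R_nwl + R_nwt = 882.8 kN; (ii) 0.85 R_nwl + 1.5 R_nwt = 840.5 kN.
R_n = max = 882.8 kN [governs: (i)]; φR_n = 662.1 kN.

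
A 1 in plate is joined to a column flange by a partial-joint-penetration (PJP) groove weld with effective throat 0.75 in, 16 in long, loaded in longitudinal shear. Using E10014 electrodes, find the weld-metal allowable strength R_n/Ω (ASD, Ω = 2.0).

R_n/Ω ≈ 360 kips

E100XX → F_EXX = 100 ksi.
Effective throat (given) t_e = 0.75 in.
A_we = 0.75 × 16 = 12 in².
F_nw = 0.6 F_EXX = 60 ksi.
R_n/Ω = (60 × 12) / 2.0 = 360 kips.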